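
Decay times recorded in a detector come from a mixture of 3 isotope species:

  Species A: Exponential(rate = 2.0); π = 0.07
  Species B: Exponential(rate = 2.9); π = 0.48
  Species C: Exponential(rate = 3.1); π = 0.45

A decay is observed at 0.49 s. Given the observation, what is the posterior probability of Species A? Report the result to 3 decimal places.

0.076

Apply Bayes' rule: the posterior for each component is proportional to its prior times its likelihood at x.
Exponential densities:
  f_A = 0.750622
  f_B = 0.70027
  f_C = 0.678685
Multiply by the mixture weights:
  π_A·f_A = 0.07 × 0.750622 = 0.0525436
  π_B·f_B = 0.48 × 0.70027 = 0.33613
  π_C·f_C = 0.45 × 0.678685 = 0.305408
Marginal: 0.0525436 + 0.33613 + 0.305408 = 0.694082
So the posterior for Species A is 0.0525436 / 0.694082 ≈ 0.076.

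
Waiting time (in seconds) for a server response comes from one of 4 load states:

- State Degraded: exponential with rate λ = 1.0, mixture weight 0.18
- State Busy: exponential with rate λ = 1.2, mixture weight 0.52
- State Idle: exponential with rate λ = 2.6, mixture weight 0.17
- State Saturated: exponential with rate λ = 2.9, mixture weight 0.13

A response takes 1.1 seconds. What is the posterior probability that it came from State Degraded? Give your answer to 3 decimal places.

P(component k | x) = π_k·f_k(x) / marginal(x), where marginal(x) = Σ_j π_j·f_j(x).
Exponential densities:
  f_Degraded = 1.0·e^(−1.0·1.1) = 1.0·e^(−1.1000) = 0.332871
  f_Busy = 1.2·e^(−1.2·1.1) = 1.2·e^(−1.3200) = 0.320562
  f_Idle = 2.6·e^(−2.6·1.1) = 2.6·e^(−2.8600) = 0.148899
  f_Saturated = 2.9·e^(−2.9·1.1) = 2.9·e^(−3.1900) = 0.119398
Weight by the priors:
  π_Degraded·f_Degraded = 0.18 × 0.332871 = 0.0599168
  π_Busy·f_Busy = 0.52 × 0.320562 = 0.166692
  π_Idle·f_Idle = 0.17 × 0.148899 = 0.0253128
  π_Saturated·f_Saturated = 0.13 × 0.119398 = 0.0155218
Normaliser: 0.0599168 + 0.166692 + 0.0253128 + 0.0155218 = 0.267444
So the posterior for State Degraded is 0.0599168 / 0.267444 ≈ 0.224.

0.224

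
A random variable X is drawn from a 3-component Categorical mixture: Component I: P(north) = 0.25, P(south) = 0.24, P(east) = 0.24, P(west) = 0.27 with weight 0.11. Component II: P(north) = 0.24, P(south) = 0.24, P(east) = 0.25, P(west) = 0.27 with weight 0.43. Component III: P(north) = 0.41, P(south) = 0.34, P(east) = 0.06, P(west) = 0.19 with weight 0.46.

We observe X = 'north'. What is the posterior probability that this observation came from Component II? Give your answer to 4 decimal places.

The responsibility of component k is π_k f_k(x) divided by Σ_j π_j f_j(x).
Evaluate each component's likelihood at the observed value:
  f_I = 0.25
  f_II = 0.24
  f_III = 0.41
Weight by the priors:
  π_I·f_I = 0.11 × 0.25 = 0.0275
  π_II·f_II = 0.43 × 0.24 = 0.1032
  π_III·f_III = 0.46 × 0.41 = 0.1886
Normaliser: 0.0275 + 0.1032 + 0.1886 = 0.3193
Responsibility of Component II: 0.1032 / 0.3193 ≈ 0.3232

0.3232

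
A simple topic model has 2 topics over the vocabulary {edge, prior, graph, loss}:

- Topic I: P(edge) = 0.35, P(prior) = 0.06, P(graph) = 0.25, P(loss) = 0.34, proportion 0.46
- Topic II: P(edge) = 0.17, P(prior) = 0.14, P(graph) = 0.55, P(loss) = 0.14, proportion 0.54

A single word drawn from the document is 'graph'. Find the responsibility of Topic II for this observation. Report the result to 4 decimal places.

0.7209

The responsibility of component k is P(Z=k) f_k(x) divided by Σ_j P(Z=j) f_j(x).
Categorical probabilities:
  f_I = P(graph | comp) = 0.25
  f_II = P(graph | comp) = 0.55
Prior × likelihood for each component:
  P(Z=I)·f_I = 0.46 × 0.25 = 0.115
  P(Z=II)·f_II = 0.54 × 0.55 = 0.297
Sum: 0.115 + 0.297 = 0.412
P(Topic II | data) = 0.297 / 0.412 ≈ 0.7209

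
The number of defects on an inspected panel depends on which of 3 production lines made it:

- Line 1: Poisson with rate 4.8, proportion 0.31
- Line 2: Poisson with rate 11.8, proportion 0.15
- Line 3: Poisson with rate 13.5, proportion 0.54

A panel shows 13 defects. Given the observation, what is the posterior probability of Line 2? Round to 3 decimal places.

0.208

Apply Bayes' rule: the posterior for each component is proportional to its prior times its likelihood at x.
Poisson probabilities:
  L_1 = e^(−4.8)·4.8^13/13! = 0.000948948
  L_2 = e^(−11.8)·11.8^13/13! = 0.103636
  L_3 = e^(−13.5)·13.5^13/13! = 0.108914
Prior × likelihood for each component:
  π_1·L_1 = 0.31 × 0.000948948 = 0.000294174
  π_2·L_2 = 0.15 × 0.103636 = 0.0155454
  π_3·L_3 = 0.54 × 0.108914 = 0.0588135
Denominator: 0.000294174 + 0.0155454 + 0.0588135 = 0.0746531
Responsibility of Line 2: 0.0155454 / 0.0746531 ≈ 0.208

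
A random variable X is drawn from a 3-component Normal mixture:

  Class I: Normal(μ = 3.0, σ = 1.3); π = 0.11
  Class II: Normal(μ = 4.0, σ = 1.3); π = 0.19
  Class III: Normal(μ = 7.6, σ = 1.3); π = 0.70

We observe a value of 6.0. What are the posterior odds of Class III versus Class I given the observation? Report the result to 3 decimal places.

Only the two components matter; the odds are (π_i f_i(x)) / (π_j f_j(x)).
Evaluate each component's likelihood at the observed value:
  p_I = (1/(1.3·√(2π)))·exp(−(6.0−3.0)²/(2·1.3²)) = 0.306879·exp(-2.66272) = 0.0214073
  p_II = (1/(1.3·√(2π)))·exp(−(6.0−4.0)²/(2·1.3²)) = 0.306879·exp(-1.18343) = 0.0939742
  p_III = (1/(1.3·√(2π)))·exp(−(6.0−7.6)²/(2·1.3²)) = 0.306879·exp(-0.75740) = 0.143891
Posterior odds = (π_III·p_III) / (π_I·p_I) = (0.70·0.143891) / (0.11·0.0214073) = 0.100724 / 0.0023548 ≈ 42.774

42.774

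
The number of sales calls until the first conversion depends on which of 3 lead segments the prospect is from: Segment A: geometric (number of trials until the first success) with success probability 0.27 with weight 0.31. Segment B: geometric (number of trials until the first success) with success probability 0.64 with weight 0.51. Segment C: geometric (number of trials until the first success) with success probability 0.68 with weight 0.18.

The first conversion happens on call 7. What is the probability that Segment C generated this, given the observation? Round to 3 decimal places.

0.010

P(component k | x) = π_k·f_k(x) / marginal(x), where marginal(x) = Σ_j π_j·f_j(x).
Geometric probabilities:
  p_A = 0.0408602
  p_B = 0.00139314
  p_C = 0.000730144
Prior × likelihood for each component:
  π_A·p_A = 0.31 × 0.0408602 = 0.0126667
  π_B·p_B = 0.51 × 0.00139314 = 0.000710502
  π_C·p_C = 0.18 × 0.000730144 = 0.000131426
Marginal: 0.0126667 + 0.000710502 + 0.000131426 = 0.0135086
Responsibility of Segment C: 0.000131426 / 0.0135086 ≈ 0.010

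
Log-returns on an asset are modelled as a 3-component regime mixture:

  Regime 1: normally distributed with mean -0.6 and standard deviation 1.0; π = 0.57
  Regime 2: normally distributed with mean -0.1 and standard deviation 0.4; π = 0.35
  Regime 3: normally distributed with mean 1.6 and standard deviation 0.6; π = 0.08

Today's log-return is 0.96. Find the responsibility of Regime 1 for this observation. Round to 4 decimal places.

Apply Bayes' rule: the posterior for each component is proportional to its prior times its likelihood at x.
Evaluate each component's likelihood at the observed value:
  L_1 = (1/(1.0·√(2π)))·exp(−(0.96−-0.6)²/(2·1.0²)) = 0.398942·exp(-1.21680) = 0.118157
  L_2 = (1/(0.4·√(2π)))·exp(−(0.96−-0.1)²/(2·0.4²)) = 0.997356·exp(-3.51125) = 0.0297806
  L_3 = (1/(0.6·√(2π)))·exp(−(0.96−1.6)²/(2·0.6²)) = 0.664904·exp(-0.56889) = 0.376438
Unnormalised posteriors:
  w_1·L_1 = 0.57 × 0.118157 = 0.0673497
  w_2·L_2 = 0.35 × 0.0297806 = 0.0104232
  w_3·L_3 = 0.08 × 0.376438 = 0.030115
Sum: 0.0673497 + 0.0104232 + 0.030115 = 0.107888
So the posterior for Regime 1 is 0.0673497 / 0.107888 ≈ 0.6243.

0.6243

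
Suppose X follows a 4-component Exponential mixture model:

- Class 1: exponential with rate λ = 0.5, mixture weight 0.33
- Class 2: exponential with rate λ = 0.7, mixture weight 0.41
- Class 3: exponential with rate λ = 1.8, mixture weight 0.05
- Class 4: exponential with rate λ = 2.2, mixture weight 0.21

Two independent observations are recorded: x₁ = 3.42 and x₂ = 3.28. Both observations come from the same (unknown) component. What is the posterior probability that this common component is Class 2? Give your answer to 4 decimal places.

Apply Bayes' rule: the posterior for each component is proportional to its prior times its likelihood at x.
Since both observations come from the same component, the likelihood for component k is f_k(x₁)·f_k(x₂).
  L_1 = [0.5·e^(−0.5·3.42) = 0.5·e^(−1.7100) = 0.0904329] × [0.09699] = 0.00877109
  L_2 = [0.7·e^(−0.7·3.42) = 0.7·e^(−2.3940) = 0.0638847] × [0.0704625] = 0.00450148
  L_3 = [1.8·e^(−1.8·3.42) = 1.8·e^(−6.1560) = 0.00381729] × [0.00491132] = 1.87479e-05
  L_4 = [2.2·e^(−2.2·3.42) = 2.2·e^(−7.5240) = 0.00118793] × [0.00161642] = 1.92019e-06
Prior × likelihood for each component:
  w_1·L_1 = 0.33 × 0.00877109 = 0.00289446
  w_2·L_2 = 0.41 × 0.00450148 = 0.00184561
  w_3·L_3 = 0.05 × 1.87479e-05 = 9.37397e-07
  w_4·L_4 = 0.21 × 1.92019e-06 = 4.0324e-07
Evidence: 0.00289446 + 0.00184561 + 9.37397e-07 + 4.0324e-07 = 0.00474141
P(Class 2 | data) = 0.00184561 / 0.00474141 ≈ 0.3893

0.3893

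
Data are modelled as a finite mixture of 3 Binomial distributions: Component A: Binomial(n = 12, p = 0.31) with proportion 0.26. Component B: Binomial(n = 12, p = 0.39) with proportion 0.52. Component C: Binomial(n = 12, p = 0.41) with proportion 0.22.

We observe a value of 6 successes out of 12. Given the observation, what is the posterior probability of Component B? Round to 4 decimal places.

Posterior ∝ prior × likelihood, so P(k | x) ∝ w_k f_k(x); normalise over all components.
Component likelihoods at x = 6 successes out of 12:
  f_A = 0.0884987
  f_B = 0.167509
  f_C = 0.185134
Unnormalised posteriors:
  w_A·f_A = 0.26 × 0.0884987 = 0.0230097
  w_B·f_B = 0.52 × 0.167509 = 0.0871048
  w_C·f_C = 0.22 × 0.185134 = 0.0407296
Evidence: 0.0230097 + 0.0871048 + 0.0407296 = 0.150844
P(Component B | the observation) = 0.0871048 / 0.150844 ≈ 0.5774

0.5774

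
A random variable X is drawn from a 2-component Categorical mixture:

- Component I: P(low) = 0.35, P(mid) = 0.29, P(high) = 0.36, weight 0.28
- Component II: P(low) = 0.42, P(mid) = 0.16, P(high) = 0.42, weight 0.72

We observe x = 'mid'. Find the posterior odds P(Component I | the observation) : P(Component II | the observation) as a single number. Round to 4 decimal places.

Since P(k|x) ∝ π_k f_k(x), the posterior odds are π_i f_i(x) / (π_j f_j(x)).
Evaluate each component's likelihood at the observed value:
  p_I = P(mid | comp) = 0.29
  p_II = P(mid | comp) = 0.16
0.0812 / 0.1152 ≈ 0.7049

0.7049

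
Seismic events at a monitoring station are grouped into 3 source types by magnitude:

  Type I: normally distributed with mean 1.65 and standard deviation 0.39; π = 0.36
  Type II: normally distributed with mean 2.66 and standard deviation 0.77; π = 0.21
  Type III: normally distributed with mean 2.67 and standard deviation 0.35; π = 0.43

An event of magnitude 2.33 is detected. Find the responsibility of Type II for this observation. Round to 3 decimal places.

Posterior ∝ prior × likelihood, so P(k | x) ∝ w_k f_k(x); normalise over all components.
Component likelihoods at x = 2.33:
  L_I = 0.223715
  L_II = 0.472645
  L_III = 0.711092
Unnormalised posteriors:
  w_I·L_I = 0.36 × 0.223715 = 0.0805374
  w_II·L_II = 0.21 × 0.472645 = 0.0992555
  w_III·L_III = 0.43 × 0.711092 = 0.30577
Denominator: 0.0805374 + 0.0992555 + 0.30577 = 0.485563
Responsibility of Type II: 0.0992555 / 0.485563 ≈ 0.204

0.204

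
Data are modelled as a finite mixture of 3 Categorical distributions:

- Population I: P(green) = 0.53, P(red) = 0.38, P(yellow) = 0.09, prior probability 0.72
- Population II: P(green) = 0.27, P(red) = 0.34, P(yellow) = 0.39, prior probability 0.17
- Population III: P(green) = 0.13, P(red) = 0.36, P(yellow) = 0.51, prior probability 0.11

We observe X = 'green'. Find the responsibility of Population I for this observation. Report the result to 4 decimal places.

0.8637

P(component k | x) = P(Z=k)·f_k(x) / marginal(x), where marginal(x) = Σ_j P(Z=j)·f_j(x).
Categorical probabilities:
  L_I = P(green | comp) = 0.53
  L_II = P(green | comp) = 0.27
  L_III = P(green | comp) = 0.13
Weight by the priors:
  P(Z=I)·L_I = 0.72 × 0.53 = 0.3816
  P(Z=II)·L_II = 0.17 × 0.27 = 0.0459
  P(Z=III)·L_III = 0.11 × 0.13 = 0.0143
Normaliser: 0.3816 + 0.0459 + 0.0143 = 0.4418
P(Population I | data) = 0.3816 / 0.4418 ≈ 0.8637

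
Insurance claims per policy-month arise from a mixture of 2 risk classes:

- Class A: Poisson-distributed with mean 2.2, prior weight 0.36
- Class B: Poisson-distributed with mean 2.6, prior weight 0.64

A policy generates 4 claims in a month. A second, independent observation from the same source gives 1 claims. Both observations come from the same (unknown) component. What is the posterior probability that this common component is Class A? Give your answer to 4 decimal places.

By Bayes' theorem, P(k | x) = P(Z=k) f_k(x) / Σ_j P(Z=j) f_j(x).
Since both observations come from the same component, the likelihood for component k is f_k(x₁)·f_k(x₂).
  L_A = [e^(−2.2)·2.2^4/4! = 0.108151] × [0.243767] = 0.0263637
  L_B = [e^(−2.6)·2.6^4/4! = 0.141422] × [0.193111] = 0.0273102
Unnormalised posteriors:
  P(Z=A)·L_A = 0.36 × 0.0263637 = 0.00949093
  P(Z=B)·L_B = 0.64 × 0.0273102 = 0.0174785
Denominator: 0.00949093 + 0.0174785 = 0.0269694
P(Class A | data) = 0.00949093 / 0.0269694 ≈ 0.3519

0.3519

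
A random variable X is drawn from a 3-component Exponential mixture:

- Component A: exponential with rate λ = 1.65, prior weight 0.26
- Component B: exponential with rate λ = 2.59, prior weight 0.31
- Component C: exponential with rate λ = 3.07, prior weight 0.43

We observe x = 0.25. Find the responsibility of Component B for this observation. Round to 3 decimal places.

By Bayes' theorem, P(k | x) = π_k f_k(x) / Σ_j π_j f_j(x).
Component likelihoods at x = 0.25:
  L_A = 1.65·e^(−1.65·0.25) = 1.65·e^(−0.4125) = 1.09229
  L_B = 2.59·e^(−2.59·0.25) = 2.59·e^(−0.6475) = 1.35548
  L_C = 3.07·e^(−3.07·0.25) = 3.07·e^(−0.7675) = 1.42501
Unnormalised posteriors:
  π_A·L_A = 0.26 × 1.09229 = 0.283995
  π_B·L_B = 0.31 × 1.35548 = 0.4202
  π_C·L_C = 0.43 × 1.42501 = 0.612754
Marginal: 0.283995 + 0.4202 + 0.612754 = 1.31695
So the posterior for Component B is 0.4202 / 1.31695 ≈ 0.319.

0.319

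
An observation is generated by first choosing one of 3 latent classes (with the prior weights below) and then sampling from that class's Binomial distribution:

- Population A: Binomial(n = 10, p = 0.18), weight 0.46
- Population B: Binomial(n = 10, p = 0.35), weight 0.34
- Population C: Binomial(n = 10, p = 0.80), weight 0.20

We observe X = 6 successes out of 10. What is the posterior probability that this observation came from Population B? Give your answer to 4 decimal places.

0.5509

The responsibility of component k is π_k f_k(x) divided by Σ_j π_j f_j(x).
Evaluate each component's likelihood at the observed value:
  f_A = 0.00322931
  f_B = 0.0689098
  f_C = 0.0880804
Prior × likelihood for each component:
  π_A·f_A = 0.46 × 0.00322931 = 0.00148548
  π_B·f_B = 0.34 × 0.0689098 = 0.0234293
  π_C·f_C = 0.20 × 0.0880804 = 0.0176161
Sum: 0.00148548 + 0.0234293 + 0.0176161 = 0.0425309
P(Population B | x) ≈ 0.5509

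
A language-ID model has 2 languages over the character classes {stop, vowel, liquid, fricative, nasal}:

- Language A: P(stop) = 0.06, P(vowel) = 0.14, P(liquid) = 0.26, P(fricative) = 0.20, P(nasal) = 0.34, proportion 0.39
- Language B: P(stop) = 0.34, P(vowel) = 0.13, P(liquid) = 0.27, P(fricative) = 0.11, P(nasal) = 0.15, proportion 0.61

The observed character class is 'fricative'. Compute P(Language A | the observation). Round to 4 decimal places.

By Bayes' theorem, P(k | x) = w_k f_k(x) / Σ_j w_j f_j(x).
Evaluate each component's likelihood at the observed value:
  f_A = 0.2
  f_B = 0.11
Prior × likelihood for each component:
  w_A·f_A = 0.39 × 0.2 = 0.078
  w_B·f_B = 0.61 × 0.11 = 0.0671
Sum: 0.078 + 0.0671 = 0.1451
Responsibility of Language A: 0.078 / 0.1451 ≈ 0.5376

0.5376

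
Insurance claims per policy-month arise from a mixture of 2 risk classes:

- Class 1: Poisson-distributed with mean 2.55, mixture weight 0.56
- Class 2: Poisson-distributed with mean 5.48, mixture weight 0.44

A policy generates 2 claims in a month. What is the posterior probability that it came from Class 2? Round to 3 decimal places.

Apply Bayes' rule: the posterior for each component is proportional to its prior times its likelihood at x.
Evaluate each component's likelihood at the observed value:
  p_1 = e^(−2.55)·2.55^2/2! = 0.253863
  p_2 = e^(−5.48)·5.48^2/2! = 0.0626033
Multiply by the mixture weights:
  π_1·p_1 = 0.56 × 0.253863 = 0.142163
  π_2·p_2 = 0.44 × 0.0626033 = 0.0275455
Evidence: 0.142163 + 0.0275455 = 0.169709
P(Class 2 | 2 claims) = 0.0275455 / 0.169709 ≈ 0.162

0.162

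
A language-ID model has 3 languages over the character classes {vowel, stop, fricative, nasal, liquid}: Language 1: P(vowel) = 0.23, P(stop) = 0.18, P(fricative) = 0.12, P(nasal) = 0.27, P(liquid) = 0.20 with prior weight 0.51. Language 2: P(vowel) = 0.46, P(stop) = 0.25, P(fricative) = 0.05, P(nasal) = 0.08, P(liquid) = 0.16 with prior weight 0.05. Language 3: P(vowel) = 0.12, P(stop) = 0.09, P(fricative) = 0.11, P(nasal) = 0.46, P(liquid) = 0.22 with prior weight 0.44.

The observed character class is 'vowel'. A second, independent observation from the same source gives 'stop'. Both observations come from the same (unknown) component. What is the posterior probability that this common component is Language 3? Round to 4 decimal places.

0.1503

Posterior ∝ prior × likelihood, so P(k | x) ∝ π_k f_k(x); normalise over all components.
Since both observations come from the same component, the likelihood for component k is f_k(x₁)·f_k(x₂).
  p_1 = [0.23] × [0.18] = 0.0414
  p_2 = [0.46] × [0.25] = 0.115
  p_3 = [0.12] × [0.09] = 0.0108
Multiply by the mixture weights:
  π_1·p_1 = 0.51 × 0.0414 = 0.021114
  π_2·p_2 = 0.05 × 0.115 = 0.00575
  π_3·p_3 = 0.44 × 0.0108 = 0.004752
Marginal: 0.021114 + 0.00575 + 0.004752 = 0.031616
P(Language 3 | data) = 0.004752 / 0.031616 ≈ 0.1503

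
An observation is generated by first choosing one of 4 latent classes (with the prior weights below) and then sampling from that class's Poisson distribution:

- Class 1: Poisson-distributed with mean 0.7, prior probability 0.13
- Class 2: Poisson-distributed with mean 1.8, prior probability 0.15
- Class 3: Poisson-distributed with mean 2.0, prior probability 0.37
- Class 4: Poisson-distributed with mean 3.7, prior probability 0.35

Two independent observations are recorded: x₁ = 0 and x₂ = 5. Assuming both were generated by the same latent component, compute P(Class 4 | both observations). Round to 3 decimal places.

By Bayes' theorem, P(k | x) = w_k f_k(x) / Σ_j w_j f_j(x).
Since both observations come from the same component, the likelihood for component k is f_k(x₁)·f_k(x₂).
  p_1 = [0.496585] × [0.000695509] = 0.00034538
  p_2 = [0.165299] × [0.0260286] = 0.0043025
  p_3 = [0.135335] × [0.0360894] = 0.00488417
  p_4 = [0.0247235] × [0.142869] = 0.00353222
Weight by the priors:
  w_1·p_1 = 0.13 × 0.00034538 = 4.48993e-05
  w_2·p_2 = 0.15 × 0.0043025 = 0.000645375
  w_3·p_3 = 0.37 × 0.00488417 = 0.00180714
  w_4·p_4 = 0.35 × 0.00353222 = 0.00123628
Denominator: 4.48993e-05 + 0.000645375 + 0.00180714 + 0.00123628 = 0.0037337
Responsibility of Class 4: 0.00123628 / 0.0037337 ≈ 0.331

0.331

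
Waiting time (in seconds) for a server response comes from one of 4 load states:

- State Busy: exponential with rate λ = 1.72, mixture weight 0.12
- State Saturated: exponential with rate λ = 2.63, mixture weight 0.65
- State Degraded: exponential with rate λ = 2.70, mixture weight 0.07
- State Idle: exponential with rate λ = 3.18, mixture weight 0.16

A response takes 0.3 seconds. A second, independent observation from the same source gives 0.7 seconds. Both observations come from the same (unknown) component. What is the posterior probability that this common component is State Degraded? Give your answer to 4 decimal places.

0.0701

P(component k | x) = P(Z=k)·f_k(x) / marginal(x), where marginal(x) = Σ_j P(Z=j)·f_j(x).
Since both observations come from the same component, the likelihood for component k is f_k(x₁)·f_k(x₂).
  p_Busy = [1.02667] × [0.515986] = 0.529749
  p_Saturated = [1.19481] × [0.417272] = 0.49856
  p_Degraded = [1.20112] × [0.407894] = 0.489928
  p_Idle = [1.22493] × [0.343311] = 0.420531
Weight by the priors:
  P(Z=Busy)·p_Busy = 0.12 × 0.529749 = 0.0635699
  P(Z=Saturated)·p_Saturated = 0.65 × 0.49856 = 0.324064
  P(Z=Degraded)·p_Degraded = 0.07 × 0.489928 = 0.034295
  P(Z=Idle)·p_Idle = 0.16 × 0.420531 = 0.0672849
Denominator: 0.0635699 + 0.324064 + 0.034295 + 0.0672849 = 0.489213
P(State Degraded | x₁, x₂) ≈ 0.0701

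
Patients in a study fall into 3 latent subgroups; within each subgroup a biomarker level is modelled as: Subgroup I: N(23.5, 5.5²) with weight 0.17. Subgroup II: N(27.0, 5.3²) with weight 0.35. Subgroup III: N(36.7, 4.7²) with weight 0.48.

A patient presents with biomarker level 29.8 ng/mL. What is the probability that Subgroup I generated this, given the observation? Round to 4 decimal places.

0.1482

The responsibility of component k is w_k f_k(x) divided by Σ_j w_j f_j(x).
Evaluate each component's likelihood at the observed value:
  L_I = (1/(5.5·√(2π)))·exp(−(29.8−23.5)²/(2·5.5²)) = 0.072535·exp(-0.65603) = 0.0376388
  L_II = (1/(5.3·√(2π)))·exp(−(29.8−27.0)²/(2·5.3²)) = 0.075272·exp(-0.13955) = 0.0654678
  L_III = (1/(4.7·√(2π)))·exp(−(29.8−36.7)²/(2·4.7²)) = 0.084881·exp(-1.07764) = 0.0288935
Multiply by the mixture weights:
  w_I·L_I = 0.17 × 0.0376388 = 0.0063986
  w_II·L_II = 0.35 × 0.0654678 = 0.0229137
  w_III·L_III = 0.48 × 0.0288935 = 0.0138689
Evidence: 0.0063986 + 0.0229137 + 0.0138689 = 0.0431812
P(Subgroup I | the observation) ≈ 0.1482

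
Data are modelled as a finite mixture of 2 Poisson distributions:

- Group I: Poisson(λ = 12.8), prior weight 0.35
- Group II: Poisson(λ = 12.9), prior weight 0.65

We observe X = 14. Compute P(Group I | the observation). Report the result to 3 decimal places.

The responsibility of component k is π_k f_k(x) divided by Σ_j π_j f_j(x).
Component likelihoods at x = 14:
  f_I = e^(−12.8)·12.8^14/14! = 0.10036
  f_II = e^(−12.9)·12.9^14/14! = 0.101263
Multiply by the mixture weights:
  π_I·f_I = 0.35 × 0.10036 = 0.0351261
  π_II·f_II = 0.65 × 0.101263 = 0.0658206
Marginal: 0.0351261 + 0.0658206 = 0.100947
So the posterior for Group I is 0.0351261 / 0.100947 ≈ 0.348.

0.348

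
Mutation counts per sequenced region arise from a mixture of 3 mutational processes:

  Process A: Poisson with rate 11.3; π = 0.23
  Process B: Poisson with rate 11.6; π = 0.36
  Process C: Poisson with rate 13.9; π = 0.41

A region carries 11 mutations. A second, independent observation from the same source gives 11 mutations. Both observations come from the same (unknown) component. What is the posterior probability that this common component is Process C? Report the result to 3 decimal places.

P(component k | x) = π_k·f_k(x) / marginal(x), where marginal(x) = Σ_j π_j·f_j(x).
Since both observations come from the same component, the likelihood for component k is f_k(x₁)·f_k(x₂).
  L_A = [e^(−11.3)·11.3^11/11! = 0.118899] × [0.118899] = 0.0141371
  L_B = [e^(−11.6)·11.6^11/11! = 0.117508] × [0.117508] = 0.013808
  L_C = [e^(−13.9)·13.9^11/11! = 0.0861616] × [0.0861616] = 0.00742382
Weight by the priors:
  π_A·L_A = 0.23 × 0.0141371 = 0.00325152
  π_B·L_B = 0.36 × 0.013808 = 0.0049709
  π_C·L_C = 0.41 × 0.00742382 = 0.00304377
Denominator: 0.00325152 + 0.0049709 + 0.00304377 = 0.0112662
P(Process C | x₁, x₂) ≈ 0.270

0.270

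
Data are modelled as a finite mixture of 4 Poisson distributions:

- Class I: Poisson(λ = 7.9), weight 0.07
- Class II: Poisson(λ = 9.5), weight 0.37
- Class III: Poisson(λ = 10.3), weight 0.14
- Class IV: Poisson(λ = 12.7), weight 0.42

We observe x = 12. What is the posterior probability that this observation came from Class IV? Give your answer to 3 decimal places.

By Bayes' theorem, P(k | x) = π_k f_k(x) / Σ_j π_j f_j(x).
Poisson probabilities:
  p_I = 0.0457364
  p_II = 0.0844401
  p_III = 0.10011
  p_IV = 0.112142
Weight by the priors:
  π_I·p_I = 0.07 × 0.0457364 = 0.00320155
  π_II·p_II = 0.37 × 0.0844401 = 0.0312428
  π_III·p_III = 0.14 × 0.10011 = 0.0140154
  π_IV·p_IV = 0.42 × 0.112142 = 0.0470996
Evidence: 0.00320155 + 0.0312428 + 0.0140154 + 0.0470996 = 0.0955593
Responsibility of Class IV: 0.0470996 / 0.0955593 ≈ 0.493

0.493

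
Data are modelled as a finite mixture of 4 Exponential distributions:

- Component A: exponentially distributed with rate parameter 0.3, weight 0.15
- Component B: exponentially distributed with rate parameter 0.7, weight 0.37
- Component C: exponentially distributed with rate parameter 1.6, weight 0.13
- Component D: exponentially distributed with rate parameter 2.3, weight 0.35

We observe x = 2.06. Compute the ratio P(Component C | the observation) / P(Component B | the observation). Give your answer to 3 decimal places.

0.126

Posterior odds = (w_i f_i(x)) / (w_j f_j(x)); the normalising sum cancels.
Evaluate each component's likelihood at the observed value:
  p_A = 0.3·e^(−0.3·2.06) = 0.3·e^(−0.6180) = 0.161706
  p_B = 0.7·e^(−0.7·2.06) = 0.7·e^(−1.4420) = 0.165518
  p_C = 1.6·e^(−1.6·2.06) = 1.6·e^(−3.2960) = 0.0592496
  p_D = 2.3·e^(−2.3·2.06) = 2.3·e^(−4.7380) = 0.0201391
Posterior odds = (w_C·p_C) / (w_B·p_B) = (0.13·0.0592496) / (0.37·0.165518) = 0.00770245 / 0.0612417 ≈ 0.126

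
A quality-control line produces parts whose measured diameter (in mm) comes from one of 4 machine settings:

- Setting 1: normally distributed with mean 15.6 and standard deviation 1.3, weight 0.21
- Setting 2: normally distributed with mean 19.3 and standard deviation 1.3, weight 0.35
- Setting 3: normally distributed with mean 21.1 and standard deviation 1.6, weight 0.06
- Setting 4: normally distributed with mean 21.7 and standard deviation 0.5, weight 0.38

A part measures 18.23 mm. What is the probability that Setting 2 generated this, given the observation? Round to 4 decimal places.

Apply Bayes' rule: the posterior for each component is proportional to its prior times its likelihood at x.
Component likelihoods at x = 18.23 mm:
  L_1 = (1/(1.3·√(2π)))·exp(−(18.23−15.6)²/(2·1.3²)) = 0.306879·exp(-2.04642) = 0.0396477
  L_2 = (1/(1.3·√(2π)))·exp(−(18.23−19.3)²/(2·1.3²)) = 0.306879·exp(-0.33873) = 0.218705
  L_3 = (1/(1.6·√(2π)))·exp(−(18.23−21.1)²/(2·1.6²)) = 0.249339·exp(-1.60877) = 0.0499011
  L_4 = (1/(0.5·√(2π)))·exp(−(18.23−21.7)²/(2·0.5²)) = 0.797885·exp(-24.08180) = 2.77554e-11
Unnormalised posteriors:
  π_1·L_1 = 0.21 × 0.0396477 = 0.00832601
  π_2·L_2 = 0.35 × 0.218705 = 0.0765468
  π_3·L_3 = 0.06 × 0.0499011 = 0.00299407
  π_4·L_4 = 0.38 × 2.77554e-11 = 1.0547e-11
Denominator: 0.00832601 + 0.0765468 + 0.00299407 + 1.0547e-11 = 0.0878669
So the posterior for Setting 2 is 0.0765468 / 0.0878669 ≈ 0.8712.

0.8712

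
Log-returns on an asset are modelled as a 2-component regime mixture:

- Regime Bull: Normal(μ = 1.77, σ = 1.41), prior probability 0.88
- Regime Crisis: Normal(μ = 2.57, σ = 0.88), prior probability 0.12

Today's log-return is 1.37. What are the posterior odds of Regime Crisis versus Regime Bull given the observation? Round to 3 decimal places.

0.090

Only the two components matter; the odds are (π_i f_i(x)) / (π_j f_j(x)).
Evaluate each component's likelihood at the observed value:
  p_Bull = (1/(1.41·√(2π)))·exp(−(1.37−1.77)²/(2·1.41²)) = 0.282938·exp(-0.04024) = 0.271779
  p_Crisis = (1/(0.88·√(2π)))·exp(−(1.37−2.57)²/(2·0.88²)) = 0.453344·exp(-0.92975) = 0.178913
Odds = (0.12/0.88) × (0.178913/0.271779) = 0.136364 × 0.658303 ≈ 0.090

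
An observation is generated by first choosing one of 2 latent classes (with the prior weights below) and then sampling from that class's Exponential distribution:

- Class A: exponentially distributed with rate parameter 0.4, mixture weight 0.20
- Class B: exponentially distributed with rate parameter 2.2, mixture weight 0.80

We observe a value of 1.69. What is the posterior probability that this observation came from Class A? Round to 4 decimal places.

Posterior ∝ prior × likelihood, so P(k | x) ∝ P(Z=k) f_k(x); normalise over all components.
Exponential densities:
  L_A = 0.4·e^(−0.4·1.69) = 0.4·e^(−0.6760) = 0.203459
  L_B = 2.2·e^(−2.2·1.69) = 2.2·e^(−3.7180) = 0.0534215
Unnormalised posteriors:
  P(Z=A)·L_A = 0.20 × 0.203459 = 0.0406918
  P(Z=B)·L_B = 0.80 × 0.0534215 = 0.0427372
Denominator: 0.0406918 + 0.0427372 = 0.083429
So the posterior for Class A is 0.0406918 / 0.083429 ≈ 0.4877.

0.4877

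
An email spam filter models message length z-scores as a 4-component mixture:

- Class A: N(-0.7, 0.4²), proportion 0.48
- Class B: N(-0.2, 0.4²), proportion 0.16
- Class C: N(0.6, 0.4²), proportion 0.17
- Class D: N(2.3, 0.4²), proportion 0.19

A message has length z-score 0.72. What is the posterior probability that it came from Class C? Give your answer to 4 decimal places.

0.9295

Posterior ∝ prior × likelihood, so P(k | x) ∝ π_k f_k(x); normalise over all components.
Evaluate each component's likelihood at the observed value:
  p_A = 0.00182916
  p_B = 0.0708176
  p_C = 0.95347
  p_D = 0.000408141
Prior × likelihood for each component:
  π_A·p_A = 0.48 × 0.00182916 = 0.000877997
  π_B·p_B = 0.16 × 0.0708176 = 0.0113308
  π_C·p_C = 0.17 × 0.95347 = 0.16209
  π_D·p_D = 0.19 × 0.000408141 = 7.75468e-05
Normaliser: 0.000877997 + 0.0113308 + 0.16209 + 7.75468e-05 = 0.174376
P(Class C | x) ≈ 0.9295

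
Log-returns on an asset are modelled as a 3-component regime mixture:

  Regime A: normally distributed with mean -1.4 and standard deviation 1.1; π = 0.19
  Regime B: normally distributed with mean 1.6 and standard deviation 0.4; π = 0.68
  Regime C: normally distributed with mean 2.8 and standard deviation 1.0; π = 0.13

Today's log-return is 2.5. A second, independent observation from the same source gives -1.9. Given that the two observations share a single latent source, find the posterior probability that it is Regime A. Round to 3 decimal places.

Posterior ∝ prior × likelihood, so P(k | x) ∝ π_k f_k(x); normalise over all components.
Since both observations come from the same component, the likelihood for component k is f_k(x₁)·f_k(x₂).
  L_A = [0.000675963] × [0.327079] = 0.000221093
  L_B = [0.0793491] × [2.36328e-17] = 1.87524e-18
  L_C = [0.381388] × [6.36983e-06] = 2.42937e-06
Weight by the priors:
  π_A·L_A = 0.19 × 0.000221093 = 4.20077e-05
  π_B·L_B = 0.68 × 1.87524e-18 = 1.27516e-18
  π_C·L_C = 0.13 × 2.42937e-06 = 3.15819e-07
Normaliser: 4.20077e-05 + 1.27516e-18 + 3.15819e-07 = 4.23235e-05
P(Regime A | x₁,x₂) = 4.20077e-05 / 4.23235e-05 ≈ 0.993

0.993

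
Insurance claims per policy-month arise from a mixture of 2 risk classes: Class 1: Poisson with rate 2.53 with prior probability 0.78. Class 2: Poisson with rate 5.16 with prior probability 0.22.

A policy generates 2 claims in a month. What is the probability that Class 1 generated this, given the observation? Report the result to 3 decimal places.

0.922

Posterior ∝ prior × likelihood, so P(k | x) ∝ π_k f_k(x); normalise over all components.
Component likelihoods at x = 2 claims:
  f_1 = e^(−2.53)·2.53^2/2! = 0.254945
  f_2 = e^(−5.16)·5.16^2/2! = 0.0764381
Weight by the priors:
  π_1·f_1 = 0.78 × 0.254945 = 0.198857
  π_2·f_2 = 0.22 × 0.0764381 = 0.0168164
Sum: 0.198857 + 0.0168164 = 0.215673
Responsibility of Class 1: 0.198857 / 0.215673 ≈ 0.922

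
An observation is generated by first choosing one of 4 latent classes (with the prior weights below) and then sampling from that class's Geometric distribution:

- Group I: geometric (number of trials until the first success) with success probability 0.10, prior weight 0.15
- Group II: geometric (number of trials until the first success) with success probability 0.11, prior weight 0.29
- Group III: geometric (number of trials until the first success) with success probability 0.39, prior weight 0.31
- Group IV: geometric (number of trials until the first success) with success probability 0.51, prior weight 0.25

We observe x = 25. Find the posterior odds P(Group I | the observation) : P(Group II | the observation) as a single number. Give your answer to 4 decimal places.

0.6148

The posterior odds equal the prior odds times the likelihood ratio: (P(Z=i)/P(Z=j))·(f_i(x)/f_j(x)).
Geometric probabilities:
  p_I = 0.10·(1−0.10)^24 = 0.10·0.0797664 = 0.00797664
  p_II = 0.11·(1−0.11)^24 = 0.11·0.0610043 = 0.00671047
  p_III = 0.39·(1−0.39)^24 = 0.39·7.04557e-06 = 2.74777e-06
  p_IV = 0.51·(1−0.51)^24 = 0.51·3.67034e-08 = 1.87187e-08
0.0011965 / 0.00194604 ≈ 0.6148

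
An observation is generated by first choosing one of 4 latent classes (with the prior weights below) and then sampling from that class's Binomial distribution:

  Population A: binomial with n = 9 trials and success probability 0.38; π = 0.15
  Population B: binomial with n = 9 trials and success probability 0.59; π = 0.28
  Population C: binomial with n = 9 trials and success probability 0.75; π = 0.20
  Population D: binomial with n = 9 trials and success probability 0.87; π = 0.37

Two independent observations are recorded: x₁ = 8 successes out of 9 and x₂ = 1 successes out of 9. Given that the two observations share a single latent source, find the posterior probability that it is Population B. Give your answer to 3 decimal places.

Apply Bayes' rule: the posterior for each component is proportional to its prior times its likelihood at x.
Since both observations come from the same component, the likelihood for component k is f_k(x₁)·f_k(x₂).
  f_A = [0.00242607] × [0.0746723] = 0.00018116
  f_B = [0.0541804] × [0.00424] = 0.000229725
  f_C = [0.225254] × [0.000102997] = 2.32005e-05
  f_D = [0.384008] × [6.38717e-07] = 2.45272e-07
Unnormalised posteriors:
  P(Z=A)·f_A = 0.15 × 0.00018116 = 2.7174e-05
  P(Z=B)·f_B = 0.28 × 0.000229725 = 6.43229e-05
  P(Z=C)·f_C = 0.20 × 2.32005e-05 = 4.64009e-06
  P(Z=D)·f_D = 0.37 × 2.45272e-07 = 9.07507e-08
Denominator: 2.7174e-05 + 6.43229e-05 + 4.64009e-06 + 9.07507e-08 = 9.62278e-05
So the posterior for Population B is 6.43229e-05 / 9.62278e-05 ≈ 0.668.

0.668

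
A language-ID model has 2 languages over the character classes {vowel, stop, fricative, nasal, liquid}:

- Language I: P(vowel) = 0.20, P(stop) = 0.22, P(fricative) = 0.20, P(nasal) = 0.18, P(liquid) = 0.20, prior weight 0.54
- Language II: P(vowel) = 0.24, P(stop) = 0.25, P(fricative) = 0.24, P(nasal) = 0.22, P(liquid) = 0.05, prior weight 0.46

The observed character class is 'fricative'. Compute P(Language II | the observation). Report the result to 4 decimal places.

0.5055

By Bayes' theorem, P(k | x) = P(Z=k) f_k(x) / Σ_j P(Z=j) f_j(x).
Evaluate each component's likelihood at the observed value:
  L_I = P(fricative | comp) = 0.20
  L_II = P(fricative | comp) = 0.24
Weight by the priors:
  P(Z=I)·L_I = 0.54 × 0.2 = 0.108
  P(Z=II)·L_II = 0.46 × 0.24 = 0.1104
Evidence: 0.108 + 0.1104 = 0.2184
P(Language II | 'fricative') ≈ 0.5055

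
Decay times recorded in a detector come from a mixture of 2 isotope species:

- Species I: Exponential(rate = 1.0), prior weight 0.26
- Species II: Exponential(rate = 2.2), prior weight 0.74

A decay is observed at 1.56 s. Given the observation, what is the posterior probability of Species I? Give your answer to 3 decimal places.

Posterior ∝ prior × likelihood, so P(k | x) ∝ π_k f_k(x); normalise over all components.
Evaluate each component's likelihood at the observed value:
  L_I = 0.210136
  L_II = 0.0711089
Weight by the priors:
  π_I·L_I = 0.26 × 0.210136 = 0.0546354
  π_II·L_II = 0.74 × 0.0711089 = 0.0526206
Sum: 0.0546354 + 0.0526206 = 0.107256
P(Species I | data) = 0.0546354 / 0.107256 ≈ 0.509

0.509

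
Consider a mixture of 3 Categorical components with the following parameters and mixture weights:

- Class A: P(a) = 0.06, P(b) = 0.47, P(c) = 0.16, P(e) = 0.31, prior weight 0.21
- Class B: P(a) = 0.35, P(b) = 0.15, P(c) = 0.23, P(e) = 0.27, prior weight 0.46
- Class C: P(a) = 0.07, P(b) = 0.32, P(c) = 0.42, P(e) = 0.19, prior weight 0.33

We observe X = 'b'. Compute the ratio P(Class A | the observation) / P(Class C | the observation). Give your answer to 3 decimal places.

Since P(k|x) ∝ P(Z=k) f_k(x), the posterior odds are P(Z=i) f_i(x) / (P(Z=j) f_j(x)).
Component likelihoods at x = 'b':
  L_A = 0.47
  L_B = 0.15
  L_C = 0.32
Odds = (0.21/0.33) × (0.47/0.32) = 0.636364 × 1.46875 ≈ 0.935

0.935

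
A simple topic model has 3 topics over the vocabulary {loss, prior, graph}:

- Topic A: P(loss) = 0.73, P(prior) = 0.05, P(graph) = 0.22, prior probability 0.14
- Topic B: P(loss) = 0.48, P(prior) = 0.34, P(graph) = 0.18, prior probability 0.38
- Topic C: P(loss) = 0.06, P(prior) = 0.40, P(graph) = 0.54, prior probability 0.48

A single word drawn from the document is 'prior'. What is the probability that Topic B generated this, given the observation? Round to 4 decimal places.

P(component k | x) = P(Z=k)·f_k(x) / marginal(x), where marginal(x) = Σ_j P(Z=j)·f_j(x).
Categorical probabilities:
  L_A = P(prior | comp) = 0.05
  L_B = P(prior | comp) = 0.34
  L_C = P(prior | comp) = 0.40
Multiply by the mixture weights:
  P(Z=A)·L_A = 0.14 × 0.05 = 0.007
  P(Z=B)·L_B = 0.38 × 0.34 = 0.1292
  P(Z=C)·L_C = 0.48 × 0.4 = 0.192
Evidence: 0.007 + 0.1292 + 0.192 = 0.3282
P(Topic B | x) = 0.1292 / 0.3282 ≈ 0.3937

0.3937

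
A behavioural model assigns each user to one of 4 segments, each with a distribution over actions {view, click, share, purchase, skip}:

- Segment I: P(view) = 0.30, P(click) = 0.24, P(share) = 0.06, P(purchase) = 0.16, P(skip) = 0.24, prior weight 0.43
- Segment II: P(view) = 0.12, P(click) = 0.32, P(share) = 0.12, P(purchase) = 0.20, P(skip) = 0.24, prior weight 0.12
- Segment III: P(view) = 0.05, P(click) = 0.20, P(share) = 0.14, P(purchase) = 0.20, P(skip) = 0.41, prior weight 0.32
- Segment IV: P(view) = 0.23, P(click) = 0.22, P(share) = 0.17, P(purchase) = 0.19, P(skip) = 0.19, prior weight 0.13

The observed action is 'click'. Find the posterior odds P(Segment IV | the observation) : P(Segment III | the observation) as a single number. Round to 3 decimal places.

0.447

Only the two components matter; the odds are (π_i f_i(x)) / (π_j f_j(x)).
Categorical probabilities:
  L_I = P(click | comp) = 0.24
  L_II = P(click | comp) = 0.32
  L_III = P(click | comp) = 0.20
  L_IV = P(click | comp) = 0.22
Odds = (0.13/0.32) × (0.22/0.2) = 0.40625 × 1.1 ≈ 0.447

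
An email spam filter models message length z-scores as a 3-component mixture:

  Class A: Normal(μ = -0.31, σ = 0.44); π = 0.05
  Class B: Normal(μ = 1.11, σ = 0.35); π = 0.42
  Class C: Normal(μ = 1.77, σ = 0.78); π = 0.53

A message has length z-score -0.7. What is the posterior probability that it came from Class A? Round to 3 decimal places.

By Bayes' theorem, P(k | x) = P(Z=k) f_k(x) / Σ_j P(Z=j) f_j(x).
Evaluate each component's likelihood at the observed value:
  L_A = (1/(0.44·√(2π)))·exp(−(-0.7−-0.31)²/(2·0.44²)) = 0.906687·exp(-0.39282) = 0.61215
  L_B = (1/(0.35·√(2π)))·exp(−(-0.7−1.11)²/(2·0.35²)) = 1.139835·exp(-13.37184) = 1.77634e-06
  L_C = (1/(0.78·√(2π)))·exp(−(-0.7−1.77)²/(2·0.78²)) = 0.511464·exp(-5.01389) = 0.00339869
Weight by the priors:
  P(Z=A)·L_A = 0.05 × 0.61215 = 0.0306075
  P(Z=B)·L_B = 0.42 × 1.77634e-06 = 7.46065e-07
  P(Z=C)·L_C = 0.53 × 0.00339869 = 0.0018013
Evidence: 0.0306075 + 7.46065e-07 + 0.0018013 = 0.0324095
So the posterior for Class A is 0.0306075 / 0.0324095 ≈ 0.944.

0.944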